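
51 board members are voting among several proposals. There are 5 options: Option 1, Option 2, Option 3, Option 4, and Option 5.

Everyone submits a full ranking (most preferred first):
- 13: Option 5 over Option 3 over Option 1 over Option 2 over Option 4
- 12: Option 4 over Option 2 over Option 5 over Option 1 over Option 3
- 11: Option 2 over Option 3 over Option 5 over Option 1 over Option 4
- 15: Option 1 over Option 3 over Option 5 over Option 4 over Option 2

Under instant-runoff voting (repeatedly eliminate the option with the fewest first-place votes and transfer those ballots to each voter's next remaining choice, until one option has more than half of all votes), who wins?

Option 5

Round 1: Option 1 15, Option 2 11, Option 3 0, Option 4 12, Option 5 13. Option 3 eliminated.
Round 2: Option 1 15, Option 2 11, Option 4 12, Option 5 13. Option 2 eliminated.
Round 3: Option 1 15, Option 4 12, Option 5 24. Option 4 eliminated.
Round 4: Option 1 15, Option 5 36. Option 5 has a majority (≥26).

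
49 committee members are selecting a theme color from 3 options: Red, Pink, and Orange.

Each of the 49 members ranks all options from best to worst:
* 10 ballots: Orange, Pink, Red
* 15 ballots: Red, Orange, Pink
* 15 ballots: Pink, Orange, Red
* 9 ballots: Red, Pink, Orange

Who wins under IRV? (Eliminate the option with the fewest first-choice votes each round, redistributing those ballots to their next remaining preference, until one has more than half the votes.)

Pink

Round 1: Red 24, Pink 15, Orange 10. Orange eliminated.
Round 2: Red 24, Pink 25. Pink has a majority (≥25).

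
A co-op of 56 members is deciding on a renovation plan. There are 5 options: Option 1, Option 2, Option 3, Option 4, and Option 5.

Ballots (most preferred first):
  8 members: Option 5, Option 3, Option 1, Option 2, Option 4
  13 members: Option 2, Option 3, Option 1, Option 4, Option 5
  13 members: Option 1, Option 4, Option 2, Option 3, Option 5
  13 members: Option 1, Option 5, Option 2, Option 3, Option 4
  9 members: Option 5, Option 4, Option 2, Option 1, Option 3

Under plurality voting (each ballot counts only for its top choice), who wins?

First-place votes: Option 1 26, Option 2 13, Option 3 0, Option 4 0, Option 5 17.

Option 1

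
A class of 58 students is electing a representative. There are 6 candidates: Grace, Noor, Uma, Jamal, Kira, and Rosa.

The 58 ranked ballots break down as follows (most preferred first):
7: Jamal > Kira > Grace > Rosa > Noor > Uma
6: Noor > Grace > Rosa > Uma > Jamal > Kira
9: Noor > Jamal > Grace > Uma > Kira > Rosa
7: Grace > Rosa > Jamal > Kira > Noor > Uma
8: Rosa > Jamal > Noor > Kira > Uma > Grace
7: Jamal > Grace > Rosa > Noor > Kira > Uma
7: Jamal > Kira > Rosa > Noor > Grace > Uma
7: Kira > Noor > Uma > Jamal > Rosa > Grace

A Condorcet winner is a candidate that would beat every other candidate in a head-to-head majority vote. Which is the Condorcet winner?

Jamal vs Grace: 45–13
Jamal vs Noor: 36–22
Jamal vs Uma: 45–13
Jamal vs Kira: 51–7
Jamal vs Rosa: 37–21
Jamal beats every other candidate.

Jamal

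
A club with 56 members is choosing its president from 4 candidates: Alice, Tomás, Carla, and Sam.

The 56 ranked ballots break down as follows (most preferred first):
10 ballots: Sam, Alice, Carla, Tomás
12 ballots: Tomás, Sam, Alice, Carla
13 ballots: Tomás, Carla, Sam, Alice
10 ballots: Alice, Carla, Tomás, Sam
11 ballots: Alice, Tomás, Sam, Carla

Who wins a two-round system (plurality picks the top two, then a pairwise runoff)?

Alice

Round 1 first-place votes: Alice 21, Tomás 25, Carla 0, Sam 10. Tomás and Alice advance.
Runoff: Tomás is ranked above Alice on 25 ballots, Alice above Tomás on 31.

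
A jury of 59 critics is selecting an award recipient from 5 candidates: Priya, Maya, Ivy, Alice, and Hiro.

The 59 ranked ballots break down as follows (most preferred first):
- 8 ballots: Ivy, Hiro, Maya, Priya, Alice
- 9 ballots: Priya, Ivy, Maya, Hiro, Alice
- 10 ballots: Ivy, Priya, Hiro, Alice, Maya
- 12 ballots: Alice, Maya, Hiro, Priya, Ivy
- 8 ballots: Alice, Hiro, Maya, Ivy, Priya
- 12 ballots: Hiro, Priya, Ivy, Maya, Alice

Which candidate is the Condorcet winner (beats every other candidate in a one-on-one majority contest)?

Hiro

Hiro vs Priya: 40–19
Hiro vs Maya: 38–21
Hiro vs Ivy: 32–27
Hiro vs Alice: 39–20
Hiro beats every other candidate.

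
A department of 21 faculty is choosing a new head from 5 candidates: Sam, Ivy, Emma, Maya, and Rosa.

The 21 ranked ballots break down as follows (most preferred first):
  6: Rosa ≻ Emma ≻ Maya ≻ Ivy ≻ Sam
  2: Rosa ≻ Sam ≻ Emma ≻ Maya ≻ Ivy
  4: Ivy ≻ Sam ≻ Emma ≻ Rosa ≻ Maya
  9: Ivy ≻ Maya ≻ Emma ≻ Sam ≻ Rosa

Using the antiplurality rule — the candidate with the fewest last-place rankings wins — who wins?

Emma

Last-place votes: Sam 6, Ivy 2, Emma 0, Maya 4, Rosa 9.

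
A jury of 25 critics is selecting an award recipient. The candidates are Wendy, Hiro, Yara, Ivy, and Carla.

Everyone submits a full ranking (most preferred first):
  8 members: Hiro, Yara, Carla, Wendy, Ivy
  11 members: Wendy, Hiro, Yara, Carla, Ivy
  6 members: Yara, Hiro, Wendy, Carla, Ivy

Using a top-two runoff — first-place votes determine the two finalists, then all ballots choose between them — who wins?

Hiro

Round 1 first-place votes: Wendy 11, Hiro 8, Yara 6, Ivy 0, Carla 0. Wendy and Hiro advance.
Runoff: Wendy is ranked above Hiro on 11 ballots, Hiro above Wendy on 14.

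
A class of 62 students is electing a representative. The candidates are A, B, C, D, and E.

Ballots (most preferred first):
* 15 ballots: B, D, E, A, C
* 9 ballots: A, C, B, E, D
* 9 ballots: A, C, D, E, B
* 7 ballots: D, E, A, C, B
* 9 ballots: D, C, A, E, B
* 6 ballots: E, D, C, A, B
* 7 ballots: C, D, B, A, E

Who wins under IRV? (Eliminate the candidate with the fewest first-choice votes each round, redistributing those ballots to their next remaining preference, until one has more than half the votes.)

Round 1: A 18, B 15, C 7, D 16, E 6. E eliminated.
Round 2: A 18, B 15, C 7, D 22. C eliminated.
Round 3: A 18, B 15, D 29. B eliminated.
Round 4: A 18, D 44. D has a majority (≥32).

D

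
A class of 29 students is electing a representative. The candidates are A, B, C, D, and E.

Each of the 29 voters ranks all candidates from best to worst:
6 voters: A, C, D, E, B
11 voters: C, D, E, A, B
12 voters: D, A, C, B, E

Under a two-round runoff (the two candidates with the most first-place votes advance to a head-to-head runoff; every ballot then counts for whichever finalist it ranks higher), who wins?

Round 1 first-place votes: A 6, B 0, C 11, D 12, E 0. D and C advance.
Runoff: D is ranked above C on 12 ballots, C above D on 17.

C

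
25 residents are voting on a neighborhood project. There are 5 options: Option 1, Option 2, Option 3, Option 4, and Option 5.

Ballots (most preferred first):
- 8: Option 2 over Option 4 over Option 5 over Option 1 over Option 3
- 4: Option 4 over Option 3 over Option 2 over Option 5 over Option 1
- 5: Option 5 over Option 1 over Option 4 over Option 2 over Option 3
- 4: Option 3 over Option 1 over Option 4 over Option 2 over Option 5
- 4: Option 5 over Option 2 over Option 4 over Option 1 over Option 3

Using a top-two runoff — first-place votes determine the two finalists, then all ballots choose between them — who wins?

Round 1 first-place votes: Option 1 0, Option 2 8, Option 3 4, Option 4 4, Option 5 9. Option 5 and Option 2 advance.
Runoff: Option 5 is ranked above Option 2 on 9 ballots, Option 2 above Option 5 on 16.

Option 2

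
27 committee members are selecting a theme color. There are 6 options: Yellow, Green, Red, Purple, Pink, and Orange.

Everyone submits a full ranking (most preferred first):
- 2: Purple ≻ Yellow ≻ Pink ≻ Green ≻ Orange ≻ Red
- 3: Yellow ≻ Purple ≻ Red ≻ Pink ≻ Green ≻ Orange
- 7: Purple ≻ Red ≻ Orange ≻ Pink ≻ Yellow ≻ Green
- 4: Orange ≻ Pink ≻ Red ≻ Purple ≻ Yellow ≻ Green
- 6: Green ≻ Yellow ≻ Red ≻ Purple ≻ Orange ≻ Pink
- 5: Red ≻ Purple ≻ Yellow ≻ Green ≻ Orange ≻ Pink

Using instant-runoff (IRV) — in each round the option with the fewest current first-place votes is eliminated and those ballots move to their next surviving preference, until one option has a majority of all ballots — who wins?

Red

Round 1: Yellow 3, Green 6, Red 5, Purple 9, Pink 0, Orange 4. Pink eliminated.
Round 2: Yellow 3, Green 6, Red 5, Purple 9, Orange 4. Yellow eliminated.
Round 3: Green 6, Red 5, Purple 12, Orange 4. Orange eliminated.
Round 4: Green 6, Red 9, Purple 12. Green eliminated.
Round 5: Red 15, Purple 12. Red has a majority (≥14).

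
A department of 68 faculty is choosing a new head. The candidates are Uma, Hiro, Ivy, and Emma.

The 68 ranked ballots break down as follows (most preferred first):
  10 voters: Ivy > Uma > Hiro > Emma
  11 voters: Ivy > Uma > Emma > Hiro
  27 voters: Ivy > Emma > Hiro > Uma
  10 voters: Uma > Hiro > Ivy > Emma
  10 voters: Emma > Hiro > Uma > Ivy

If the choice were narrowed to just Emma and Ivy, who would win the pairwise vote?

Ivy

Emma is ranked above Ivy on 10 ballots; Ivy above Emma on 58.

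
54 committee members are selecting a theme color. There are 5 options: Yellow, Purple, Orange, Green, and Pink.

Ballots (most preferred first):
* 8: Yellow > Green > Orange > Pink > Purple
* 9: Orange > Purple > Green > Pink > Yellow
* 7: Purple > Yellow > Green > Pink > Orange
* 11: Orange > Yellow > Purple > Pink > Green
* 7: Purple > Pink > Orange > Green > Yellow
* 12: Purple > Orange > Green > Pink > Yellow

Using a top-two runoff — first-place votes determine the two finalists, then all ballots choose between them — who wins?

Orange

Round 1 first-place votes: Yellow 8, Purple 26, Orange 20, Green 0, Pink 0. Purple and Orange advance.
Runoff: Purple is ranked above Orange on 26 ballots, Orange above Purple on 28.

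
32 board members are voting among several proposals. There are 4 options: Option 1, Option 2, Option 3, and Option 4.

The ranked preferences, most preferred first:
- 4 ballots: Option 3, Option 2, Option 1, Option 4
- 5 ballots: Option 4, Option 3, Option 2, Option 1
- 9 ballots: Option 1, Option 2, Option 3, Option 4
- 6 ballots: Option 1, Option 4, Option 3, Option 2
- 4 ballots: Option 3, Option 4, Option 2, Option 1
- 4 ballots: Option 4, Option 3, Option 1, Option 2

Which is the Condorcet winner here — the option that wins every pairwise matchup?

Option 3

Option 3 vs Option 1: 17–15
Option 3 vs Option 2: 23–9
Option 3 vs Option 4: 17–15
Option 3 beats every other option.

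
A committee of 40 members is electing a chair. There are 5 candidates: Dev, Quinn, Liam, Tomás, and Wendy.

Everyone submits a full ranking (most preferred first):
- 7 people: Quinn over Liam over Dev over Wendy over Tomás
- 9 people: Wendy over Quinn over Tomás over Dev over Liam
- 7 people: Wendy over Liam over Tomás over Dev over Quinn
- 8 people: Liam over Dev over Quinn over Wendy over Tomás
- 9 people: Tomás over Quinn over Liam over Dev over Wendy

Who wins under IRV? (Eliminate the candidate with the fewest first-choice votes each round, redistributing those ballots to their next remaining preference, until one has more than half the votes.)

Liam

Round 1: Dev 0, Quinn 7, Liam 8, Tomás 9, Wendy 16. Dev eliminated.
Round 2: Quinn 7, Liam 8, Tomás 9, Wendy 16. Quinn eliminated.
Round 3: Liam 15, Tomás 9, Wendy 16. Tomás eliminated.
Round 4: Liam 24, Wendy 16. Liam has a majority (≥21).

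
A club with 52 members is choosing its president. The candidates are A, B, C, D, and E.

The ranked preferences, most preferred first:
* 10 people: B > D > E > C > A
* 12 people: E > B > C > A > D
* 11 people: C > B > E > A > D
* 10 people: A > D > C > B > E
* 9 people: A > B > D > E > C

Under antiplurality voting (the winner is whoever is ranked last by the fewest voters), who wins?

Last-place votes: A 10, B 0, C 9, D 23, E 10.

B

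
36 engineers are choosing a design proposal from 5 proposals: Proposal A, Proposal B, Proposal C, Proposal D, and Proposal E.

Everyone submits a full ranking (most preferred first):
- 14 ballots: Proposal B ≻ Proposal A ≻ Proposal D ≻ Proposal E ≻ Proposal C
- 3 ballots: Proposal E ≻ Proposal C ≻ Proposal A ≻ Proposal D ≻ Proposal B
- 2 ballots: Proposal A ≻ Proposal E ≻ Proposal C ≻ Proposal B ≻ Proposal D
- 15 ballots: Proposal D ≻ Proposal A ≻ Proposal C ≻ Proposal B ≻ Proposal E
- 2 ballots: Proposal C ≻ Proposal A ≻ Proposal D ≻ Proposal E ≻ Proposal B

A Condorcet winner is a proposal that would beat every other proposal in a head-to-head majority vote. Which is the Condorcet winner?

Proposal A

Proposal A vs Proposal B: 22–14
Proposal A vs Proposal C: 31–5
Proposal A vs Proposal D: 21–15
Proposal A vs Proposal E: 33–3
Proposal A beats every other proposal.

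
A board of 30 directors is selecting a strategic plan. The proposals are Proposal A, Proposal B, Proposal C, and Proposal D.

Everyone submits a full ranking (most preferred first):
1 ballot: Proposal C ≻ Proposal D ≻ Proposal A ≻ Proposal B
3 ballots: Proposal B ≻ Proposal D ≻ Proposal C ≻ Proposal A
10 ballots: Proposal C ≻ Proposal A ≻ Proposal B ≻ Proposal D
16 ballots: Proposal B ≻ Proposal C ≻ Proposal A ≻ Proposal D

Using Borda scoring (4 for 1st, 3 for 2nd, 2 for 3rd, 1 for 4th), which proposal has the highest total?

Proposal C

Proposal A: 1×2 + 3×1 + 10×3 + 16×2 = 67
Proposal B: 1×1 + 3×4 + 10×2 + 16×4 = 97
Proposal C: 1×4 + 3×2 + 10×4 + 16×3 = 98
Proposal D: 1×3 + 3×3 + 10×1 + 16×1 = 38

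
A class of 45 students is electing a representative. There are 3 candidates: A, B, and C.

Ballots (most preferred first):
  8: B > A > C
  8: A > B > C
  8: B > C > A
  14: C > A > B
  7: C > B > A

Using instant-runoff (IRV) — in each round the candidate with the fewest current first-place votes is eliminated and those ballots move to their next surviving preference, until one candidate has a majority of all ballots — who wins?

B

Round 1: A 8, B 16, C 21. A eliminated.
Round 2: B 24, C 21. B has a majority (≥23).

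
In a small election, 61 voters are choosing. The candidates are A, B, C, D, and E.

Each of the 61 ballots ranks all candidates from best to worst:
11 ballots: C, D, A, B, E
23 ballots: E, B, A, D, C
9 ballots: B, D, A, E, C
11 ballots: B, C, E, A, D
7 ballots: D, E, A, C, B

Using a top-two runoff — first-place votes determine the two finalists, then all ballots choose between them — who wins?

B

Round 1 first-place votes: A 0, B 20, C 11, D 7, E 23. E and B advance.
Runoff: E is ranked above B on 30 ballots, B above E on 31.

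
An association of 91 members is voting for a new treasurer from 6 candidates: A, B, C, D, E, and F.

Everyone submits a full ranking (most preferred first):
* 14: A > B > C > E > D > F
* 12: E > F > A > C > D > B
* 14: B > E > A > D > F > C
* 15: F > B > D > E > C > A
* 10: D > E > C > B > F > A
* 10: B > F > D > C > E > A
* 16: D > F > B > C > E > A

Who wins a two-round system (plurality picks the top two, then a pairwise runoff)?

B

Round 1 first-place votes: A 14, B 24, C 0, D 26, E 12, F 15. D and B advance.
Runoff: D is ranked above B on 38 ballots, B above D on 53.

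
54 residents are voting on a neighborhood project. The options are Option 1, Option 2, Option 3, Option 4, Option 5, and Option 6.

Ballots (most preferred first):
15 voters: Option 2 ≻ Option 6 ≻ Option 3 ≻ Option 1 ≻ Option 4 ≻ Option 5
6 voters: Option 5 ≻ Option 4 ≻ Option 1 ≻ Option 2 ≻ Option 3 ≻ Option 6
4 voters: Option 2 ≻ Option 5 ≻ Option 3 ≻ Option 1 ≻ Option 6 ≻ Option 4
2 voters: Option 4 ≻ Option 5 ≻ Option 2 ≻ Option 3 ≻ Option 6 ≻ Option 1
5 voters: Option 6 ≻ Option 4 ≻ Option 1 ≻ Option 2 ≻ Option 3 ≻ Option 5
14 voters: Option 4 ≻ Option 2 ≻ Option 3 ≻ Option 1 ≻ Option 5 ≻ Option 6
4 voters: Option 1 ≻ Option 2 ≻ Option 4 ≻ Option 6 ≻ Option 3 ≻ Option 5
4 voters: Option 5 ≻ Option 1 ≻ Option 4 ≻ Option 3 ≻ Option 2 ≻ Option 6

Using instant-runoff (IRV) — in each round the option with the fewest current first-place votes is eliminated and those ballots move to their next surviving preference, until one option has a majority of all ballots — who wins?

Round 1: Option 1 4, Option 2 19, Option 3 0, Option 4 16, Option 5 10, Option 6 5. Option 3 eliminated.
Round 2: Option 1 4, Option 2 19, Option 4 16, Option 5 10, Option 6 5. Option 1 eliminated.
Round 3: Option 2 23, Option 4 16, Option 5 10, Option 6 5. Option 6 eliminated.
Round 4: Option 2 23, Option 4 21, Option 5 10. Option 5 eliminated.
Round 5: Option 2 23, Option 4 31. Option 4 has a majority (≥28).

Option 4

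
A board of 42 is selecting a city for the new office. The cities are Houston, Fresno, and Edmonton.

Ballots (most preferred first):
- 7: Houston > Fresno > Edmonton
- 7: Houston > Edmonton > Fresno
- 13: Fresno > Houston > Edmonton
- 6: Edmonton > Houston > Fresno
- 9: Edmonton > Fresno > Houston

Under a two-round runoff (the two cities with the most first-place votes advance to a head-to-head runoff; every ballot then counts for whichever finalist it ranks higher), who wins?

Houston

Round 1 first-place votes: Houston 14, Fresno 13, Edmonton 15. Edmonton and Houston advance.
Runoff: Edmonton is ranked above Houston on 15 ballots, Houston above Edmonton on 27.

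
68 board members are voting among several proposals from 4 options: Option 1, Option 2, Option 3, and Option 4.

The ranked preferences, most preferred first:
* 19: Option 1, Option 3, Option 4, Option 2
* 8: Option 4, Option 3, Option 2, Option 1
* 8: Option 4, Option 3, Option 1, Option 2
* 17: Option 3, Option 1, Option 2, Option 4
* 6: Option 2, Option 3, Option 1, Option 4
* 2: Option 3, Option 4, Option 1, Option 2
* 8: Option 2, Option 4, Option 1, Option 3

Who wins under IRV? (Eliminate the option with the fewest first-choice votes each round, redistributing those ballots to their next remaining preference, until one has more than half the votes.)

Round 1: Option 1 19, Option 2 14, Option 3 19, Option 4 16. Option 2 eliminated.
Round 2: Option 1 19, Option 3 25, Option 4 24. Option 1 eliminated.
Round 3: Option 3 44, Option 4 24. Option 3 has a majority (≥35).

Option 3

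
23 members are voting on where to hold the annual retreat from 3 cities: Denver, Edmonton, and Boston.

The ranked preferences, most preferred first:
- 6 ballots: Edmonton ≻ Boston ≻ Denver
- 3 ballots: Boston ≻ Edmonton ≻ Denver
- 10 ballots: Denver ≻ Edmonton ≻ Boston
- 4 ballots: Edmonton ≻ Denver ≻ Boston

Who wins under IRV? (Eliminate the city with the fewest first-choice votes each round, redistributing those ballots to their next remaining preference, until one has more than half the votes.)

Edmonton

Round 1: Denver 10, Edmonton 10, Boston 3. Boston eliminated.
Round 2: Denver 10, Edmonton 13. Edmonton has a majority (≥12).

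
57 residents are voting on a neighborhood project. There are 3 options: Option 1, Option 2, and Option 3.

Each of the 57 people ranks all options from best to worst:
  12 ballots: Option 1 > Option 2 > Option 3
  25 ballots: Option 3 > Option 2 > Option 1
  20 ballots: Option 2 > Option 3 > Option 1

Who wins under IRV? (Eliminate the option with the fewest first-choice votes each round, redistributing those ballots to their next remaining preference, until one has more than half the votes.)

Round 1: Option 1 12, Option 2 20, Option 3 25. Option 1 eliminated.
Round 2: Option 2 32, Option 3 25. Option 2 has a majority (≥29).

Option 2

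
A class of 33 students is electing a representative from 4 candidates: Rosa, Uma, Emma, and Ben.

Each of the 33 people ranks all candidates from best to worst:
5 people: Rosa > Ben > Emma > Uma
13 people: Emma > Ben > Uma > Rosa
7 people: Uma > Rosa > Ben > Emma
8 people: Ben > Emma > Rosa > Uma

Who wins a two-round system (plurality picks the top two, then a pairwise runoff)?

Round 1 first-place votes: Rosa 5, Uma 7, Emma 13, Ben 8. Emma and Ben advance.
Runoff: Emma is ranked above Ben on 13 ballots, Ben above Emma on 20.

Ben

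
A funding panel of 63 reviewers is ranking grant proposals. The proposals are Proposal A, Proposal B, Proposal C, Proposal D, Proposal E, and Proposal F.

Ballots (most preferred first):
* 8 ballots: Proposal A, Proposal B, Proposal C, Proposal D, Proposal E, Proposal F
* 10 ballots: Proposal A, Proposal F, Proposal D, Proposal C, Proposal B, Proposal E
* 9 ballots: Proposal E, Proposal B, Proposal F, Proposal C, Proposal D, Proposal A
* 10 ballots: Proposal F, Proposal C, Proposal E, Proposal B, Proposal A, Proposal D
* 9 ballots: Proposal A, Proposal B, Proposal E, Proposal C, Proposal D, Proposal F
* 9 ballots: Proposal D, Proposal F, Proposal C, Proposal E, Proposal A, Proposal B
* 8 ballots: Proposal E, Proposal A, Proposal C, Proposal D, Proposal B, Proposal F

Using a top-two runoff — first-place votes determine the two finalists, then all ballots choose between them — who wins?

Proposal E

Round 1 first-place votes: Proposal A 27, Proposal B 0, Proposal C 0, Proposal D 9, Proposal E 17, Proposal F 10. Proposal A and Proposal E advance.
Runoff: Proposal A is ranked above Proposal E on 27 ballots, Proposal E above Proposal A on 36.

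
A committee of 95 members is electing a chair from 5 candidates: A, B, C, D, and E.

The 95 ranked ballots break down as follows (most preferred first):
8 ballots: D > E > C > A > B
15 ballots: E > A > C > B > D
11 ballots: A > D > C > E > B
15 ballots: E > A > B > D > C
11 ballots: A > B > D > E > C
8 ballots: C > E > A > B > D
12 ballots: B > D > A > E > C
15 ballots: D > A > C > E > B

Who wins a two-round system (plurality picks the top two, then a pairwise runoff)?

Round 1 first-place votes: A 22, B 12, C 8, D 23, E 30. E and D advance.
Runoff: E is ranked above D on 38 ballots, D above E on 57.

D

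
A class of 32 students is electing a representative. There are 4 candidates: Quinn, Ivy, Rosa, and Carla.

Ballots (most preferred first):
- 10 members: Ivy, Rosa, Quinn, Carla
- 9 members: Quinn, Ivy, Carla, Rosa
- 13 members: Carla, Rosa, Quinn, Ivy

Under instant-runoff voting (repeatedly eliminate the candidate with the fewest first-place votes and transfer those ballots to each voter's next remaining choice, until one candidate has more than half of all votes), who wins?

Round 1: Quinn 9, Ivy 10, Rosa 0, Carla 13. Rosa eliminated.
Round 2: Quinn 9, Ivy 10, Carla 13. Quinn eliminated.
Round 3: Ivy 19, Carla 13. Ivy has a majority (≥17).

Ivy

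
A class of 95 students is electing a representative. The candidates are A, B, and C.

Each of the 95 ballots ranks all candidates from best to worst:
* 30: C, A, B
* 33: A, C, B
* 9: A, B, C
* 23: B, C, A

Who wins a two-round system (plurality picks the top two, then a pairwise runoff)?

C

Round 1 first-place votes: A 42, B 23, C 30. A and C advance.
Runoff: A is ranked above C on 42 ballots, C above A on 53.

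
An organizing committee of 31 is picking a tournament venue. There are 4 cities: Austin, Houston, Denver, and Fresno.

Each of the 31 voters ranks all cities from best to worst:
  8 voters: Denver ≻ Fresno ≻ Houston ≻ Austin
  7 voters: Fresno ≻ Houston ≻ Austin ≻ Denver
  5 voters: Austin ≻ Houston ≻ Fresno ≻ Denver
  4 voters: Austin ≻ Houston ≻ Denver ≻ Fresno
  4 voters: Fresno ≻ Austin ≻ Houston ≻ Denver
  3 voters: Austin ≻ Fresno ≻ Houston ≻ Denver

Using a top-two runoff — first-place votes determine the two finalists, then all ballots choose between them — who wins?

Round 1 first-place votes: Austin 12, Houston 0, Denver 8, Fresno 11. Austin and Fresno advance.
Runoff: Austin is ranked above Fresno on 12 ballots, Fresno above Austin on 19.

Fresno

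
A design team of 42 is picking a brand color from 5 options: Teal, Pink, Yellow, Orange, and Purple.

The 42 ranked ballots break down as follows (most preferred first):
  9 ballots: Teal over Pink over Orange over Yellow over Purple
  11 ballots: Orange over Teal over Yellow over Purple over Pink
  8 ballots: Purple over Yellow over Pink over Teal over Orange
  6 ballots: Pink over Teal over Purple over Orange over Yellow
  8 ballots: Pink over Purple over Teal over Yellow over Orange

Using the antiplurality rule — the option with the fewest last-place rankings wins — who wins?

Teal

Last-place votes: Teal 0, Pink 11, Yellow 6, Orange 16, Purple 9.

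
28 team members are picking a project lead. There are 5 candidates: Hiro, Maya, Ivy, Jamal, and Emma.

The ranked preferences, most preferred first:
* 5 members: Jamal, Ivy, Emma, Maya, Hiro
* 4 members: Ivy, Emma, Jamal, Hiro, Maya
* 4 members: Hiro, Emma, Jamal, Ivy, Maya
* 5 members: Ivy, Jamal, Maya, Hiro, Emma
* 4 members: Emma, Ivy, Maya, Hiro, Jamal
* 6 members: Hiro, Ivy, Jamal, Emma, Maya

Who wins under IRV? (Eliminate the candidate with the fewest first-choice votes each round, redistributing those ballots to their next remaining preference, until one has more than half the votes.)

Round 1: Hiro 10, Maya 0, Ivy 9, Jamal 5, Emma 4. Maya eliminated.
Round 2: Hiro 10, Ivy 9, Jamal 5, Emma 4. Emma eliminated.
Round 3: Hiro 10, Ivy 13, Jamal 5. Jamal eliminated.
Round 4: Hiro 10, Ivy 18. Ivy has a majority (≥15).

Ivy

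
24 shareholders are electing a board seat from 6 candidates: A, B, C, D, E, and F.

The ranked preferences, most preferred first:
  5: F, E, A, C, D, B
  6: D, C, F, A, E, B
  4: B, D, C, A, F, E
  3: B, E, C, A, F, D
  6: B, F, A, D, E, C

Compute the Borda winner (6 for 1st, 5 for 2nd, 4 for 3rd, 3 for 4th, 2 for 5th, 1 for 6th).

A: 5×4 + 6×3 + 4×3 + 3×3 + 6×4 = 83
B: 5×1 + 6×1 + 4×6 + 3×6 + 6×6 = 89
C: 5×3 + 6×5 + 4×4 + 3×4 + 6×1 = 79
D: 5×2 + 6×6 + 4×5 + 3×1 + 6×3 = 87
E: 5×5 + 6×2 + 4×1 + 3×5 + 6×2 = 68
F: 5×6 + 6×4 + 4×2 + 3×2 + 6×5 = 98

F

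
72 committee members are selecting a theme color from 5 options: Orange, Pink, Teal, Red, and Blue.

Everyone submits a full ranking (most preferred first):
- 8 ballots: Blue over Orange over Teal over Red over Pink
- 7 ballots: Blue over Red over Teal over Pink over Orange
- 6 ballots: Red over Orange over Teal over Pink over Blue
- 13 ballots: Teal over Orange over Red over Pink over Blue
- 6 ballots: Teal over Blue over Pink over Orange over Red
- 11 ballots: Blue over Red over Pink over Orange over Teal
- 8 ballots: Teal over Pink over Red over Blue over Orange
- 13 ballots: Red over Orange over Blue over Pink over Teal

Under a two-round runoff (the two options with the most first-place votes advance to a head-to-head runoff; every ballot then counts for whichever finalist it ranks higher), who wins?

Blue

Round 1 first-place votes: Orange 0, Pink 0, Teal 27, Red 19, Blue 26. Teal and Blue advance.
Runoff: Teal is ranked above Blue on 33 ballots, Blue above Teal on 39.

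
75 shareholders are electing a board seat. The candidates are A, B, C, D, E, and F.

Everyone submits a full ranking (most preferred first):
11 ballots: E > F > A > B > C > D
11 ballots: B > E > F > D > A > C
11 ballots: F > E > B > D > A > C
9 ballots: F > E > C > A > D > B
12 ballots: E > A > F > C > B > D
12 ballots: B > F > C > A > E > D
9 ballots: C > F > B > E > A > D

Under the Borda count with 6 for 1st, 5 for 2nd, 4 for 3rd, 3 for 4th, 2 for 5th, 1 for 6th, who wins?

F

A: 11×4 + 11×2 + 11×2 + 9×3 + 12×5 + 12×3 + 9×2 = 229
B: 11×3 + 11×6 + 11×4 + 9×1 + 12×2 + 12×6 + 9×4 = 284
C: 11×2 + 11×1 + 11×1 + 9×4 + 12×3 + 12×4 + 9×6 = 218
D: 11×1 + 11×3 + 11×3 + 9×2 + 12×1 + 12×1 + 9×1 = 128
E: 11×6 + 11×5 + 11×5 + 9×5 + 12×6 + 12×2 + 9×3 = 344
F: 11×5 + 11×4 + 11×6 + 9×6 + 12×4 + 12×5 + 9×5 = 372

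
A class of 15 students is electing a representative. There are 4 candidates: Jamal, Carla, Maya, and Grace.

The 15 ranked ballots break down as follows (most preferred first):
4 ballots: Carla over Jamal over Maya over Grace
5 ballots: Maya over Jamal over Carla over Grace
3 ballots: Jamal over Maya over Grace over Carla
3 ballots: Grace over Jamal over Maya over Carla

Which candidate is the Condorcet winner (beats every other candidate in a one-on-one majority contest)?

Jamal

Jamal vs Carla: 11–4
Jamal vs Maya: 10–5
Jamal vs Grace: 12–3
Jamal beats every other candidate.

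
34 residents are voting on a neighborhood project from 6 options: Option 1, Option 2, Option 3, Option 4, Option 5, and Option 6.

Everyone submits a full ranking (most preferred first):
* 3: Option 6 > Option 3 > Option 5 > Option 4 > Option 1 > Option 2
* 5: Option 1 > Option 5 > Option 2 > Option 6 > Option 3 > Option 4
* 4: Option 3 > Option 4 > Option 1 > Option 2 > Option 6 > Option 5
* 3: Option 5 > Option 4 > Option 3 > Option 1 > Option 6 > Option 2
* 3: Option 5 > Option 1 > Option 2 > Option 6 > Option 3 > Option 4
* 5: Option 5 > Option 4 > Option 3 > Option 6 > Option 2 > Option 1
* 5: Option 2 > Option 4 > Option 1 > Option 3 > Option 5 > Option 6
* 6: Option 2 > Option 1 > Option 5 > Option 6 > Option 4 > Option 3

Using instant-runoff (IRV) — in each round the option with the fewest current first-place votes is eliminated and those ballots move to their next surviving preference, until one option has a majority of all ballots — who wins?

Option 5

Round 1: Option 1 5, Option 2 11, Option 3 4, Option 4 0, Option 5 11, Option 6 3. Option 4 eliminated.
Round 2: Option 1 5, Option 2 11, Option 3 4, Option 5 11, Option 6 3. Option 6 eliminated.
Round 3: Option 1 5, Option 2 11, Option 3 7, Option 5 11. Option 1 eliminated.
Round 4: Option 2 11, Option 3 7, Option 5 16. Option 3 eliminated.
Round 5: Option 2 15, Option 5 19. Option 5 has a majority (≥18).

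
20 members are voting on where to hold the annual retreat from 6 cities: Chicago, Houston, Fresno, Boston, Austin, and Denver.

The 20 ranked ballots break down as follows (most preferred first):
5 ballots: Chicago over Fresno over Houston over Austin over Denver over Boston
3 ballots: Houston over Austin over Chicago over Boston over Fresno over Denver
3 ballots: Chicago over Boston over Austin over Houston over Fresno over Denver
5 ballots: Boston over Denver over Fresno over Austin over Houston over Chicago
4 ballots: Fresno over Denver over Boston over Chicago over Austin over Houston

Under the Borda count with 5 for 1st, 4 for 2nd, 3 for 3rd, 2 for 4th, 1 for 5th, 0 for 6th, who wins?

Fresno

Chicago: 5×5 + 3×3 + 3×5 + 5×0 + 4×2 = 57
Houston: 5×3 + 3×5 + 3×2 + 5×1 + 4×0 = 41
Fresno: 5×4 + 3×1 + 3×1 + 5×3 + 4×5 = 61
Boston: 5×0 + 3×2 + 3×4 + 5×5 + 4×3 = 55
Austin: 5×2 + 3×4 + 3×3 + 5×2 + 4×1 = 45
Denver: 5×1 + 3×0 + 3×0 + 5×4 + 4×4 = 41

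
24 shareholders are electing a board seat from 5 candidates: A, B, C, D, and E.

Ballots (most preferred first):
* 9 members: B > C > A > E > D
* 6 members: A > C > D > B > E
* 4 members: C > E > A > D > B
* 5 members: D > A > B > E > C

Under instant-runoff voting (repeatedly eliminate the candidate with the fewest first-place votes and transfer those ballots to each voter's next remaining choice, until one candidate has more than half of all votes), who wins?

A

Round 1: A 6, B 9, C 4, D 5, E 0. E eliminated.
Round 2: A 6, B 9, C 4, D 5. C eliminated.
Round 3: A 10, B 9, D 5. D eliminated.
Round 4: A 15, B 9. A has a majority (≥13).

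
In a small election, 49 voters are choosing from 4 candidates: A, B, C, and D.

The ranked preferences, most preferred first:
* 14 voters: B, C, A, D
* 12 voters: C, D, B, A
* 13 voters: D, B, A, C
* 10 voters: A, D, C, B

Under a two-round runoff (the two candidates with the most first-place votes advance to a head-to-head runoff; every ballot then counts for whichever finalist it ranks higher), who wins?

D

Round 1 first-place votes: A 10, B 14, C 12, D 13. B and D advance.
Runoff: B is ranked above D on 14 ballots, D above B on 35.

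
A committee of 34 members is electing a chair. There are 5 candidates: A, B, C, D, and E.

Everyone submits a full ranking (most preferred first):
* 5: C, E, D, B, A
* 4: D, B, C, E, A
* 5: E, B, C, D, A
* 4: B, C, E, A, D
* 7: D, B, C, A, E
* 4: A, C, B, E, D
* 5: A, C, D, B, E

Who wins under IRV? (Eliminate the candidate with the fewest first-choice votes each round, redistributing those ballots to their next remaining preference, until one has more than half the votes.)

Round 1: A 9, B 4, C 5, D 11, E 5. B eliminated.
Round 2: A 9, C 9, D 11, E 5. E eliminated.
Round 3: A 9, C 14, D 11. A eliminated.
Round 4: C 23, D 11. C has a majority (≥18).

C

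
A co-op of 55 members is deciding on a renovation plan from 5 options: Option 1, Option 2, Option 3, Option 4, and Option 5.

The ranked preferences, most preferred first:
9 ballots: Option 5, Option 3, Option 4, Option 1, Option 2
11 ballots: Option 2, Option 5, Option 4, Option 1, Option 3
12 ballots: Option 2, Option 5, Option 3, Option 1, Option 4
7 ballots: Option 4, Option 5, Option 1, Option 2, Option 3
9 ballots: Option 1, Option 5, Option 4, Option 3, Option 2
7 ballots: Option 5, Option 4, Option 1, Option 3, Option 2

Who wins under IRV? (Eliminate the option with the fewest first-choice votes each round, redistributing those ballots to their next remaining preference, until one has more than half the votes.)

Option 5

Round 1: Option 1 9, Option 2 23, Option 3 0, Option 4 7, Option 5 16. Option 3 eliminated.
Round 2: Option 1 9, Option 2 23, Option 4 7, Option 5 16. Option 4 eliminated.
Round 3: Option 1 9, Option 2 23, Option 5 23. Option 1 eliminated.
Round 4: Option 2 23, Option 5 32. Option 5 has a majority (≥28).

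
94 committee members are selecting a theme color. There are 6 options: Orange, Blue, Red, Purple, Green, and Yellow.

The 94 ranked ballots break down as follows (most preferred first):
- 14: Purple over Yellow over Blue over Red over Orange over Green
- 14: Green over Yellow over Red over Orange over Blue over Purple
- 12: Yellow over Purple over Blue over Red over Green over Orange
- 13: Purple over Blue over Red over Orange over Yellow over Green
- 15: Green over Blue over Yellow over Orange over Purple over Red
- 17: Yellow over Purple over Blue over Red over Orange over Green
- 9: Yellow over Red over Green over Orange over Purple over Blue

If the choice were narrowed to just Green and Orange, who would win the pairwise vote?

Green

Green is ranked above Orange on 50 ballots; Orange above Green on 44.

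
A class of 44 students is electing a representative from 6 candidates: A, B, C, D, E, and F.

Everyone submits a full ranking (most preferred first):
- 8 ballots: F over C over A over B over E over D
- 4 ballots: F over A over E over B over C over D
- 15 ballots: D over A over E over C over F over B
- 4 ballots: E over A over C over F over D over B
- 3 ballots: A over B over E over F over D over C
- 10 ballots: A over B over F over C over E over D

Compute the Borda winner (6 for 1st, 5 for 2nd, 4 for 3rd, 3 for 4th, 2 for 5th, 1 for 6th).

A: 8×4 + 4×5 + 15×5 + 4×5 + 3×6 + 10×6 = 225
B: 8×3 + 4×3 + 15×1 + 4×1 + 3×5 + 10×5 = 120
C: 8×5 + 4×2 + 15×3 + 4×4 + 3×1 + 10×3 = 142
D: 8×1 + 4×1 + 15×6 + 4×2 + 3×2 + 10×1 = 126
E: 8×2 + 4×4 + 15×4 + 4×6 + 3×4 + 10×2 = 148
F: 8×6 + 4×6 + 15×2 + 4×3 + 3×3 + 10×4 = 163

A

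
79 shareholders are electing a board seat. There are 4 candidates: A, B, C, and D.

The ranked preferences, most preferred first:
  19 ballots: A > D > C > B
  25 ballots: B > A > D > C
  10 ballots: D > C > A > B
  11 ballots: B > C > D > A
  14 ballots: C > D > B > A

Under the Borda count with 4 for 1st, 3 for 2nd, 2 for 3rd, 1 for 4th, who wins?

A: 19×4 + 25×3 + 10×2 + 11×1 + 14×1 = 196
B: 19×1 + 25×4 + 10×1 + 11×4 + 14×2 = 201
C: 19×2 + 25×1 + 10×3 + 11×3 + 14×4 = 182
D: 19×3 + 25×2 + 10×4 + 11×2 + 14×3 = 211

D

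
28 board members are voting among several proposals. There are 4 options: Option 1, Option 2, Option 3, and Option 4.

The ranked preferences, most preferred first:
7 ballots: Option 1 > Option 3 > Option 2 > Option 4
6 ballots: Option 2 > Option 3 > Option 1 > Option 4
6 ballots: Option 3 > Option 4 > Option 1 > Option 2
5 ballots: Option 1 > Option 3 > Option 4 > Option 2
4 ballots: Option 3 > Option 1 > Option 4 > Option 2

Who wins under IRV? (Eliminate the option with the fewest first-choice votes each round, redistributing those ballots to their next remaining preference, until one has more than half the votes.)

Option 3

Round 1: Option 1 12, Option 2 6, Option 3 10, Option 4 0. Option 4 eliminated.
Round 2: Option 1 12, Option 2 6, Option 3 10. Option 2 eliminated.
Round 3: Option 1 12, Option 3 16. Option 3 has a majority (≥15).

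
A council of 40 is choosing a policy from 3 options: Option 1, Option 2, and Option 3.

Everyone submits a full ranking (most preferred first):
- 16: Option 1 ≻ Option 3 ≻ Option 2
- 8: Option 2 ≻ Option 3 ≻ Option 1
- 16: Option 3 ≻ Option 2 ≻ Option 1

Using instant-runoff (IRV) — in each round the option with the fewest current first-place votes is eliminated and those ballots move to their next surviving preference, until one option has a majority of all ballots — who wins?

Round 1: Option 1 16, Option 2 8, Option 3 16. Option 2 eliminated.
Round 2: Option 1 16, Option 3 24. Option 3 has a majority (≥21).

Option 3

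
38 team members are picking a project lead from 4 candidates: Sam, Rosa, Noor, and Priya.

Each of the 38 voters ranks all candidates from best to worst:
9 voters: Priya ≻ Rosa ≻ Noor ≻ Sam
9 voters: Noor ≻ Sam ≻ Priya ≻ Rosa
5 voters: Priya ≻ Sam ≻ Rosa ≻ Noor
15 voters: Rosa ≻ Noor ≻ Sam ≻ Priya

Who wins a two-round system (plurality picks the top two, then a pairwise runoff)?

Priya

Round 1 first-place votes: Sam 0, Rosa 15, Noor 9, Priya 14. Rosa and Priya advance.
Runoff: Rosa is ranked above Priya on 15 ballots, Priya above Rosa on 23.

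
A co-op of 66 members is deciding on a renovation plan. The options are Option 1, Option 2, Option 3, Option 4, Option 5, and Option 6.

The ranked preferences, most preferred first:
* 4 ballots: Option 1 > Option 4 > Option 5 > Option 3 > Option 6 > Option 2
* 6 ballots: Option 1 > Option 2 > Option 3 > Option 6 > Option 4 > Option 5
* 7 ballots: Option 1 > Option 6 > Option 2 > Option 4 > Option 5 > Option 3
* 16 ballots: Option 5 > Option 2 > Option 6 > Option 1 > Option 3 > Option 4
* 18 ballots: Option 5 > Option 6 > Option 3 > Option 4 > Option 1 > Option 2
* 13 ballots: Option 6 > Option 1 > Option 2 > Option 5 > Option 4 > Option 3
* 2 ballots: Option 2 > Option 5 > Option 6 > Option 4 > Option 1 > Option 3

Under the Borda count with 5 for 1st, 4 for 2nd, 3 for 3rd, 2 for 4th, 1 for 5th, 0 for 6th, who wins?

Option 6

Option 1: 4×5 + 6×5 + 7×5 + 16×2 + 18×1 + 13×4 + 2×1 = 189
Option 2: 4×0 + 6×4 + 7×3 + 16×4 + 18×0 + 13×3 + 2×5 = 158
Option 3: 4×2 + 6×3 + 7×0 + 16×1 + 18×3 + 13×0 + 2×0 = 96
Option 4: 4×4 + 6×1 + 7×2 + 16×0 + 18×2 + 13×1 + 2×2 = 89
Option 5: 4×3 + 6×0 + 7×1 + 16×5 + 18×5 + 13×2 + 2×4 = 223
Option 6: 4×1 + 6×2 + 7×4 + 16×3 + 18×4 + 13×5 + 2×3 = 235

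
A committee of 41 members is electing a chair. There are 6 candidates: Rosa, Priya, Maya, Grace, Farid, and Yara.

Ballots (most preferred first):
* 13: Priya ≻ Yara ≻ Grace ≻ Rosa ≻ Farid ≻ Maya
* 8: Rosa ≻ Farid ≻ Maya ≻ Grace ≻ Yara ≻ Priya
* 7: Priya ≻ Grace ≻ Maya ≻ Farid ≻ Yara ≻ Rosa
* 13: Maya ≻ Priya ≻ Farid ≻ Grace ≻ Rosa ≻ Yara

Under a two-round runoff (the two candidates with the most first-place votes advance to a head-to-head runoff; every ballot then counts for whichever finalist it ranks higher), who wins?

Maya

Round 1 first-place votes: Rosa 8, Priya 20, Maya 13, Grace 0, Farid 0, Yara 0. Priya and Maya advance.
Runoff: Priya is ranked above Maya on 20 ballots, Maya above Priya on 21.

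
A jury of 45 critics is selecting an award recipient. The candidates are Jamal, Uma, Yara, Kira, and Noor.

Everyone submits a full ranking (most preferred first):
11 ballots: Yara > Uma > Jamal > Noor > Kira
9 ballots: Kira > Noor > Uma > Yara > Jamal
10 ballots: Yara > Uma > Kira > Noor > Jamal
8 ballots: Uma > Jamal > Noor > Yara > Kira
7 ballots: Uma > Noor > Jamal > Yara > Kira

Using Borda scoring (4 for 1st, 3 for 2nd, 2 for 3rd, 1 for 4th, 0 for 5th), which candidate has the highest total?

Jamal: 11×2 + 9×0 + 10×0 + 8×3 + 7×2 = 60
Uma: 11×3 + 9×2 + 10×3 + 8×4 + 7×4 = 141
Yara: 11×4 + 9×1 + 10×4 + 8×1 + 7×1 = 108
Kira: 11×0 + 9×4 + 10×2 + 8×0 + 7×0 = 56
Noor: 11×1 + 9×3 + 10×1 + 8×2 + 7×3 = 85

Uma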